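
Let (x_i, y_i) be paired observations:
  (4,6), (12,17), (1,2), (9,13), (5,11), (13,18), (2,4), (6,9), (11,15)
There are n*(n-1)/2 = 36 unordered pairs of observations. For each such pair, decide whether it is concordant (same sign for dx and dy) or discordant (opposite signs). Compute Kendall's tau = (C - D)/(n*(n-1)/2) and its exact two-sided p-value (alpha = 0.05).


Step 1: Enumerate the 36 unordered pairs (i,j) with i<j and classify each by sign(x_j-x_i) * sign(y_j-y_i).
  (1,2):dx=+8,dy=+11->C; (1,3):dx=-3,dy=-4->C; (1,4):dx=+5,dy=+7->C; (1,5):dx=+1,dy=+5->C
  (1,6):dx=+9,dy=+12->C; (1,7):dx=-2,dy=-2->C; (1,8):dx=+2,dy=+3->C; (1,9):dx=+7,dy=+9->C
  (2,3):dx=-11,dy=-15->C; (2,4):dx=-3,dy=-4->C; (2,5):dx=-7,dy=-6->C; (2,6):dx=+1,dy=+1->C
  (2,7):dx=-10,dy=-13->C; (2,8):dx=-6,dy=-8->C; (2,9):dx=-1,dy=-2->C; (3,4):dx=+8,dy=+11->C
  (3,5):dx=+4,dy=+9->C; (3,6):dx=+12,dy=+16->C; (3,7):dx=+1,dy=+2->C; (3,8):dx=+5,dy=+7->C
  (3,9):dx=+10,dy=+13->C; (4,5):dx=-4,dy=-2->C; (4,6):dx=+4,dy=+5->C; (4,7):dx=-7,dy=-9->C
  (4,8):dx=-3,dy=-4->C; (4,9):dx=+2,dy=+2->C; (5,6):dx=+8,dy=+7->C; (5,7):dx=-3,dy=-7->C
  (5,8):dx=+1,dy=-2->D; (5,9):dx=+6,dy=+4->C; (6,7):dx=-11,dy=-14->C; (6,8):dx=-7,dy=-9->C
  (6,9):dx=-2,dy=-3->C; (7,8):dx=+4,dy=+5->C; (7,9):dx=+9,dy=+11->C; (8,9):dx=+5,dy=+6->C
Step 2: C = 35, D = 1, total pairs = 36.
Step 3: tau = (C - D)/(n(n-1)/2) = (35 - 1)/36 = 0.944444.
Step 4: Exact two-sided p-value (enumerate n! = 362880 permutations of y under H0): p = 0.000050.
Step 5: alpha = 0.05. reject H0.

tau_b = 0.9444 (C=35, D=1), p = 0.000050, reject H0.


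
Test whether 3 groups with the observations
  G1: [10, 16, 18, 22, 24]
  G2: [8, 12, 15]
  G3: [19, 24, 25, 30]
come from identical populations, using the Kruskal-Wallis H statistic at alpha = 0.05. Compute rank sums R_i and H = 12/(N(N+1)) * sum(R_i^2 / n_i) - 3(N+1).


Step 1: Combine all N = 12 observations and assign midranks.
sorted (value, group, rank): (8,G2,1), (10,G1,2), (12,G2,3), (15,G2,4), (16,G1,5), (18,G1,6), (19,G3,7), (22,G1,8), (24,G1,9.5), (24,G3,9.5), (25,G3,11), (30,G3,12)
Step 2: Sum ranks within each group.
R_1 = 30.5 (n_1 = 5)
R_2 = 8 (n_2 = 3)
R_3 = 39.5 (n_3 = 4)
Step 3: H = 12/(N(N+1)) * sum(R_i^2/n_i) - 3(N+1)
     = 12/(12*13) * (30.5^2/5 + 8^2/3 + 39.5^2/4) - 3*13
     = 0.076923 * 597.446 - 39
     = 6.957372.
Step 4: Ties present; correction factor C = 1 - 6/(12^3 - 12) = 0.996503. Corrected H = 6.957372 / 0.996503 = 6.981784.
Step 5: Under H0, H ~ chi^2(2); p-value = 0.030474.
Step 6: alpha = 0.05. reject H0.

H = 6.9818, df = 2, p = 0.030474, reject H0.


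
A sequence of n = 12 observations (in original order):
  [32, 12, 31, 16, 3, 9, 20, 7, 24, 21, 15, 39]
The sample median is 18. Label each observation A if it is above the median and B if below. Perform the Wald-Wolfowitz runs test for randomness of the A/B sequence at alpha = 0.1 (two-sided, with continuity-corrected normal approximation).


Step 1: Compute median = 18; label A = above, B = below.
Labels in order: ABABBBABAABA  (n_A = 6, n_B = 6)
Step 2: Count runs R = 9.
Step 3: Under H0 (random ordering), E[R] = 2*n_A*n_B/(n_A+n_B) + 1 = 2*6*6/12 + 1 = 7.0000.
        Var[R] = 2*n_A*n_B*(2*n_A*n_B - n_A - n_B) / ((n_A+n_B)^2 * (n_A+n_B-1)) = 4320/1584 = 2.7273.
        SD[R] = 1.6514.
Step 4: Continuity-corrected z = (R - 0.5 - E[R]) / SD[R] = (9 - 0.5 - 7.0000) / 1.6514 = 0.9083.
Step 5: Two-sided p-value via normal approximation = 2*(1 - Phi(|z|)) = 0.363722.
Step 6: alpha = 0.1. fail to reject H0.

R = 9, z = 0.9083, p = 0.363722, fail to reject H0.


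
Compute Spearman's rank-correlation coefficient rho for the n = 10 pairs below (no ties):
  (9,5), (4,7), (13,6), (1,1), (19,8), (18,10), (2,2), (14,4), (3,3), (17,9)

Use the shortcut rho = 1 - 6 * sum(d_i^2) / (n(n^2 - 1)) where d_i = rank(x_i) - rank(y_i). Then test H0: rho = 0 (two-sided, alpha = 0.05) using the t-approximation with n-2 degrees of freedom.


Step 1: Rank x and y separately (midranks; no ties here).
rank(x): 9->5, 4->4, 13->6, 1->1, 19->10, 18->9, 2->2, 14->7, 3->3, 17->8
rank(y): 5->5, 7->7, 6->6, 1->1, 8->8, 10->10, 2->2, 4->4, 3->3, 9->9
Step 2: d_i = R_x(i) - R_y(i); compute d_i^2.
  (5-5)^2=0, (4-7)^2=9, (6-6)^2=0, (1-1)^2=0, (10-8)^2=4, (9-10)^2=1, (2-2)^2=0, (7-4)^2=9, (3-3)^2=0, (8-9)^2=1
sum(d^2) = 24.
Step 3: rho = 1 - 6*24 / (10*(10^2 - 1)) = 1 - 144/990 = 0.854545.
Step 4: Under H0, t = rho * sqrt((n-2)/(1-rho^2)) = 4.6537 ~ t(8).
Step 5: Two-sided p-value from the t-distribution with 8 df = 0.001637.
Step 6: alpha = 0.05. reject H0.

rho = 0.8545, p = 0.001637, reject H0 at alpha = 0.05.


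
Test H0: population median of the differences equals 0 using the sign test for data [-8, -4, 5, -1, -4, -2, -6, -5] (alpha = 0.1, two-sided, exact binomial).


Step 1: Discard zero differences. Original n = 8; n_eff = number of nonzero differences = 8.
Nonzero differences (with sign): -8, -4, +5, -1, -4, -2, -6, -5
Step 2: Count signs: positive = 1, negative = 7.
Step 3: Under H0: P(positive) = 0.5, so the number of positives S ~ Bin(8, 0.5).
Step 4: Two-sided exact p-value = sum of Bin(8,0.5) probabilities at or below the observed probability = 0.070312.
Step 5: alpha = 0.1. reject H0.

n_eff = 8, pos = 1, neg = 7, p = 0.070312, reject H0.


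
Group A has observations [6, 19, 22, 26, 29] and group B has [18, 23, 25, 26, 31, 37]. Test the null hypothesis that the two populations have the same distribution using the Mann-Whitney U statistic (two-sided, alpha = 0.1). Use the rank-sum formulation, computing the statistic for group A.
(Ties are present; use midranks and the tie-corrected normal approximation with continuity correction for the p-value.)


Step 1: Combine and sort all 11 observations; assign midranks.
sorted (value, group): (6,X), (18,Y), (19,X), (22,X), (23,Y), (25,Y), (26,X), (26,Y), (29,X), (31,Y), (37,Y)
ranks: 6->1, 18->2, 19->3, 22->4, 23->5, 25->6, 26->7.5, 26->7.5, 29->9, 31->10, 37->11
Step 2: Rank sum for X: R1 = 1 + 3 + 4 + 7.5 + 9 = 24.5.
Step 3: U_X = R1 - n1(n1+1)/2 = 24.5 - 5*6/2 = 24.5 - 15 = 9.5.
       U_Y = n1*n2 - U_X = 30 - 9.5 = 20.5.
Step 4: Ties are present, so use the tie-corrected normal approximation (with continuity correction) for the p-value.
Step 5: p-value = 0.360216; compare to alpha = 0.1. fail to reject H0.

U_X = 9.5, p = 0.360216, fail to reject H0 at alpha = 0.1.


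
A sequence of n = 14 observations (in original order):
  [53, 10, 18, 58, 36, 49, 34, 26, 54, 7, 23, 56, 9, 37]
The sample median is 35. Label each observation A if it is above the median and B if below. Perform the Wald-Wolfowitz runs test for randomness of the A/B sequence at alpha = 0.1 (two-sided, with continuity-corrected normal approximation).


Step 1: Compute median = 35; label A = above, B = below.
Labels in order: ABBAAABBABBABA  (n_A = 7, n_B = 7)
Step 2: Count runs R = 9.
Step 3: Under H0 (random ordering), E[R] = 2*n_A*n_B/(n_A+n_B) + 1 = 2*7*7/14 + 1 = 8.0000.
        Var[R] = 2*n_A*n_B*(2*n_A*n_B - n_A - n_B) / ((n_A+n_B)^2 * (n_A+n_B-1)) = 8232/2548 = 3.2308.
        SD[R] = 1.7974.
Step 4: Continuity-corrected z = (R - 0.5 - E[R]) / SD[R] = (9 - 0.5 - 8.0000) / 1.7974 = 0.2782.
Step 5: Two-sided p-value via normal approximation = 2*(1 - Phi(|z|)) = 0.780879.
Step 6: alpha = 0.1. fail to reject H0.

R = 9, z = 0.2782, p = 0.780879, fail to reject H0.


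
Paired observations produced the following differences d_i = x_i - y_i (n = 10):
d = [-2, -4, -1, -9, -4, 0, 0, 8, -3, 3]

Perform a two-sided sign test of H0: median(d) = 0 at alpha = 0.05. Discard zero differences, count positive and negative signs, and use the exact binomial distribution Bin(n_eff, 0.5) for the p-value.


Step 1: Discard zero differences. Original n = 10; n_eff = number of nonzero differences = 8.
Nonzero differences (with sign): -2, -4, -1, -9, -4, +8, -3, +3
Step 2: Count signs: positive = 2, negative = 6.
Step 3: Under H0: P(positive) = 0.5, so the number of positives S ~ Bin(8, 0.5).
Step 4: Two-sided exact p-value = sum of Bin(8,0.5) probabilities at or below the observed probability = 0.289062.
Step 5: alpha = 0.05. fail to reject H0.

n_eff = 8, pos = 2, neg = 6, p = 0.289062, fail to reject H0.


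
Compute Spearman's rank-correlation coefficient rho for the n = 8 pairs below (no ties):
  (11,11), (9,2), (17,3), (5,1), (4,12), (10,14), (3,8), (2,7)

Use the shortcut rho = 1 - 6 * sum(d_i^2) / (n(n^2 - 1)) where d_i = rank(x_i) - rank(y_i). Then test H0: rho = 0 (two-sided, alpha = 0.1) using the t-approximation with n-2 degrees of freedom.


Step 1: Rank x and y separately (midranks; no ties here).
rank(x): 11->7, 9->5, 17->8, 5->4, 4->3, 10->6, 3->2, 2->1
rank(y): 11->6, 2->2, 3->3, 1->1, 12->7, 14->8, 8->5, 7->4
Step 2: d_i = R_x(i) - R_y(i); compute d_i^2.
  (7-6)^2=1, (5-2)^2=9, (8-3)^2=25, (4-1)^2=9, (3-7)^2=16, (6-8)^2=4, (2-5)^2=9, (1-4)^2=9
sum(d^2) = 82.
Step 3: rho = 1 - 6*82 / (8*(8^2 - 1)) = 1 - 492/504 = 0.023810.
Step 4: Under H0, t = rho * sqrt((n-2)/(1-rho^2)) = 0.0583 ~ t(6).
Step 5: Two-sided p-value from the t-distribution with 6 df = 0.955374.
Step 6: alpha = 0.1. fail to reject H0.

rho = 0.0238, p = 0.955374, fail to reject H0 at alpha = 0.1.


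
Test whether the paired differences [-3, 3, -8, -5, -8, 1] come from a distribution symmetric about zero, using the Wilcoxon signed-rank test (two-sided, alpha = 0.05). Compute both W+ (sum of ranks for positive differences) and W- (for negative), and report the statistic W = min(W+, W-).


Step 1: Drop any zero differences (none here) and take |d_i|.
|d| = [3, 3, 8, 5, 8, 1]
Step 2: Midrank |d_i| (ties get averaged ranks).
ranks: |3|->2.5, |3|->2.5, |8|->5.5, |5|->4, |8|->5.5, |1|->1
Step 3: Attach original signs; sum ranks with positive sign and with negative sign.
W+ = 2.5 + 1 = 3.5
W- = 2.5 + 5.5 + 4 + 5.5 = 17.5
(Check: W+ + W- = 21 should equal n(n+1)/2 = 21.)
Step 4: Test statistic W = min(W+, W-) = 3.5.
Step 5: Ties in |d|, so use the tie-corrected normal approximation.
        E[W] = n(n+1)/4 = 6*7/4 = 10.5.
        Tie groups: |d|=3 (t=2), |d|=8 (t=2); sum(t^3 - t) = 12.
        Var[W] = n(n+1)(2n+1)/24 - sum(t^3-t)/48 = 546/24 - 12/48 = 22.5.
        z = (W - E[W]) / sqrt(Var[W]) = (3.5 - 10.5) / 4.7434 = -1.4757.
        Two-sided p = 2*Phi(z) = 0.140017.
Step 6: alpha = 0.05. fail to reject H0.

W+ = 3.5, W- = 17.5, W = min = 3.5, p = 0.140017, fail to reject H0.


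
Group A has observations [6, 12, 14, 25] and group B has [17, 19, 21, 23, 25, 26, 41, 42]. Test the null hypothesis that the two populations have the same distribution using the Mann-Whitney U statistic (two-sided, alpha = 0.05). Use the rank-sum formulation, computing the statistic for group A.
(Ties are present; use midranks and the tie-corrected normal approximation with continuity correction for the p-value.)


Step 1: Combine and sort all 12 observations; assign midranks.
sorted (value, group): (6,X), (12,X), (14,X), (17,Y), (19,Y), (21,Y), (23,Y), (25,X), (25,Y), (26,Y), (41,Y), (42,Y)
ranks: 6->1, 12->2, 14->3, 17->4, 19->5, 21->6, 23->7, 25->8.5, 25->8.5, 26->10, 41->11, 42->12
Step 2: Rank sum for X: R1 = 1 + 2 + 3 + 8.5 = 14.5.
Step 3: U_X = R1 - n1(n1+1)/2 = 14.5 - 4*5/2 = 14.5 - 10 = 4.5.
       U_Y = n1*n2 - U_X = 32 - 4.5 = 27.5.
Step 4: Ties are present, so use the tie-corrected normal approximation (with continuity correction) for the p-value.
Step 5: p-value = 0.061271; compare to alpha = 0.05. fail to reject H0.

U_X = 4.5, p = 0.061271, fail to reject H0 at alpha = 0.05.


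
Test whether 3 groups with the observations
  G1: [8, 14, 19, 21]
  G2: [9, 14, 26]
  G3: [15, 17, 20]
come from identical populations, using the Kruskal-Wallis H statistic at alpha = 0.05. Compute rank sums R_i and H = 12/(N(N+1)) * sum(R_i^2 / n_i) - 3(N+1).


Step 1: Combine all N = 10 observations and assign midranks.
sorted (value, group, rank): (8,G1,1), (9,G2,2), (14,G1,3.5), (14,G2,3.5), (15,G3,5), (17,G3,6), (19,G1,7), (20,G3,8), (21,G1,9), (26,G2,10)
Step 2: Sum ranks within each group.
R_1 = 20.5 (n_1 = 4)
R_2 = 15.5 (n_2 = 3)
R_3 = 19 (n_3 = 3)
Step 3: H = 12/(N(N+1)) * sum(R_i^2/n_i) - 3(N+1)
     = 12/(10*11) * (20.5^2/4 + 15.5^2/3 + 19^2/3) - 3*11
     = 0.109091 * 305.479 - 33
     = 0.325000.
Step 4: Ties present; correction factor C = 1 - 6/(10^3 - 10) = 0.993939. Corrected H = 0.325000 / 0.993939 = 0.326982.
Step 5: Under H0, H ~ chi^2(2); p-value = 0.849174.
Step 6: alpha = 0.05. fail to reject H0.

H = 0.3270, df = 2, p = 0.849174, fail to reject H0.


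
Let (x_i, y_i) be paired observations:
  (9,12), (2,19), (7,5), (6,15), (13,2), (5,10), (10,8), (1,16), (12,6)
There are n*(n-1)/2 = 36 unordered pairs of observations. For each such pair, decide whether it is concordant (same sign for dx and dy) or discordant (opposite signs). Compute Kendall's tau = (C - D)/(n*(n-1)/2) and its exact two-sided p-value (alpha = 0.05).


Step 1: Enumerate the 36 unordered pairs (i,j) with i<j and classify each by sign(x_j-x_i) * sign(y_j-y_i).
  (1,2):dx=-7,dy=+7->D; (1,3):dx=-2,dy=-7->C; (1,4):dx=-3,dy=+3->D; (1,5):dx=+4,dy=-10->D
  (1,6):dx=-4,dy=-2->C; (1,7):dx=+1,dy=-4->D; (1,8):dx=-8,dy=+4->D; (1,9):dx=+3,dy=-6->D
  (2,3):dx=+5,dy=-14->D; (2,4):dx=+4,dy=-4->D; (2,5):dx=+11,dy=-17->D; (2,6):dx=+3,dy=-9->D
  (2,7):dx=+8,dy=-11->D; (2,8):dx=-1,dy=-3->C; (2,9):dx=+10,dy=-13->D; (3,4):dx=-1,dy=+10->D
  (3,5):dx=+6,dy=-3->D; (3,6):dx=-2,dy=+5->D; (3,7):dx=+3,dy=+3->C; (3,8):dx=-6,dy=+11->D
  (3,9):dx=+5,dy=+1->C; (4,5):dx=+7,dy=-13->D; (4,6):dx=-1,dy=-5->C; (4,7):dx=+4,dy=-7->D
  (4,8):dx=-5,dy=+1->D; (4,9):dx=+6,dy=-9->D; (5,6):dx=-8,dy=+8->D; (5,7):dx=-3,dy=+6->D
  (5,8):dx=-12,dy=+14->D; (5,9):dx=-1,dy=+4->D; (6,7):dx=+5,dy=-2->D; (6,8):dx=-4,dy=+6->D
  (6,9):dx=+7,dy=-4->D; (7,8):dx=-9,dy=+8->D; (7,9):dx=+2,dy=-2->D; (8,9):dx=+11,dy=-10->D
Step 2: C = 6, D = 30, total pairs = 36.
Step 3: tau = (C - D)/(n(n-1)/2) = (6 - 30)/36 = -0.666667.
Step 4: Exact two-sided p-value (enumerate n! = 362880 permutations of y under H0): p = 0.012665.
Step 5: alpha = 0.05. reject H0.

tau_b = -0.6667 (C=6, D=30), p = 0.012665, reject H0.


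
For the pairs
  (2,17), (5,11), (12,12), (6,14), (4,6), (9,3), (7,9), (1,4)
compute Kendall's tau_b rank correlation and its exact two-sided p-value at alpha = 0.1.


Step 1: Enumerate the 28 unordered pairs (i,j) with i<j and classify each by sign(x_j-x_i) * sign(y_j-y_i).
  (1,2):dx=+3,dy=-6->D; (1,3):dx=+10,dy=-5->D; (1,4):dx=+4,dy=-3->D; (1,5):dx=+2,dy=-11->D
  (1,6):dx=+7,dy=-14->D; (1,7):dx=+5,dy=-8->D; (1,8):dx=-1,dy=-13->C; (2,3):dx=+7,dy=+1->C
  (2,4):dx=+1,dy=+3->C; (2,5):dx=-1,dy=-5->C; (2,6):dx=+4,dy=-8->D; (2,7):dx=+2,dy=-2->D
  (2,8):dx=-4,dy=-7->C; (3,4):dx=-6,dy=+2->D; (3,5):dx=-8,dy=-6->C; (3,6):dx=-3,dy=-9->C
  (3,7):dx=-5,dy=-3->C; (3,8):dx=-11,dy=-8->C; (4,5):dx=-2,dy=-8->C; (4,6):dx=+3,dy=-11->D
  (4,7):dx=+1,dy=-5->D; (4,8):dx=-5,dy=-10->C; (5,6):dx=+5,dy=-3->D; (5,7):dx=+3,dy=+3->C
  (5,8):dx=-3,dy=-2->C; (6,7):dx=-2,dy=+6->D; (6,8):dx=-8,dy=+1->D; (7,8):dx=-6,dy=-5->C
Step 2: C = 14, D = 14, total pairs = 28.
Step 3: tau = (C - D)/(n(n-1)/2) = (14 - 14)/28 = 0.000000.
Step 4: Exact two-sided p-value (enumerate n! = 40320 permutations of y under H0): p = 1.000000.
Step 5: alpha = 0.1. fail to reject H0.

tau_b = 0.0000 (C=14, D=14), p = 1.000000, fail to reject H0.


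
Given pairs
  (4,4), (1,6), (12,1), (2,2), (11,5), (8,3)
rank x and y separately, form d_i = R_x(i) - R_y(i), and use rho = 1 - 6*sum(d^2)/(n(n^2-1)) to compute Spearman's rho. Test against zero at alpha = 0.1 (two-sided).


Step 1: Rank x and y separately (midranks; no ties here).
rank(x): 4->3, 1->1, 12->6, 2->2, 11->5, 8->4
rank(y): 4->4, 6->6, 1->1, 2->2, 5->5, 3->3
Step 2: d_i = R_x(i) - R_y(i); compute d_i^2.
  (3-4)^2=1, (1-6)^2=25, (6-1)^2=25, (2-2)^2=0, (5-5)^2=0, (4-3)^2=1
sum(d^2) = 52.
Step 3: rho = 1 - 6*52 / (6*(6^2 - 1)) = 1 - 312/210 = -0.485714.
Step 4: Under H0, t = rho * sqrt((n-2)/(1-rho^2)) = -1.1113 ~ t(4).
Step 5: Two-sided p-value from the t-distribution with 4 df = 0.328723.
Step 6: alpha = 0.1. fail to reject H0.

rho = -0.4857, p = 0.328723, fail to reject H0 at alpha = 0.1.


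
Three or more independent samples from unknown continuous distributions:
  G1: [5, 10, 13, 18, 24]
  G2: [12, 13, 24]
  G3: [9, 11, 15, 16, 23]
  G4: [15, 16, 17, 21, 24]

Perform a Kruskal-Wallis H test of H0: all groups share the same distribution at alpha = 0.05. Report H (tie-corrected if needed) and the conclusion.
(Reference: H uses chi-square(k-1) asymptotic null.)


Step 1: Combine all N = 18 observations and assign midranks.
sorted (value, group, rank): (5,G1,1), (9,G3,2), (10,G1,3), (11,G3,4), (12,G2,5), (13,G1,6.5), (13,G2,6.5), (15,G3,8.5), (15,G4,8.5), (16,G3,10.5), (16,G4,10.5), (17,G4,12), (18,G1,13), (21,G4,14), (23,G3,15), (24,G1,17), (24,G2,17), (24,G4,17)
Step 2: Sum ranks within each group.
R_1 = 40.5 (n_1 = 5)
R_2 = 28.5 (n_2 = 3)
R_3 = 40 (n_3 = 5)
R_4 = 62 (n_4 = 5)
Step 3: H = 12/(N(N+1)) * sum(R_i^2/n_i) - 3(N+1)
     = 12/(18*19) * (40.5^2/5 + 28.5^2/3 + 40^2/5 + 62^2/5) - 3*19
     = 0.035088 * 1687.6 - 57
     = 2.214035.
Step 4: Ties present; correction factor C = 1 - 42/(18^3 - 18) = 0.992776. Corrected H = 2.214035 / 0.992776 = 2.230146.
Step 5: Under H0, H ~ chi^2(3); p-value = 0.526035.
Step 6: alpha = 0.05. fail to reject H0.

H = 2.2301, df = 3, p = 0.526035, fail to reject H0.


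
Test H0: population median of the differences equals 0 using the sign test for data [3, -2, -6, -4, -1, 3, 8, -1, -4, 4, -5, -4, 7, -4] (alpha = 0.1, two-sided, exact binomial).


Step 1: Discard zero differences. Original n = 14; n_eff = number of nonzero differences = 14.
Nonzero differences (with sign): +3, -2, -6, -4, -1, +3, +8, -1, -4, +4, -5, -4, +7, -4
Step 2: Count signs: positive = 5, negative = 9.
Step 3: Under H0: P(positive) = 0.5, so the number of positives S ~ Bin(14, 0.5).
Step 4: Two-sided exact p-value = sum of Bin(14,0.5) probabilities at or below the observed probability = 0.423950.
Step 5: alpha = 0.1. fail to reject H0.

n_eff = 14, pos = 5, neg = 9, p = 0.423950, fail to reject H0.


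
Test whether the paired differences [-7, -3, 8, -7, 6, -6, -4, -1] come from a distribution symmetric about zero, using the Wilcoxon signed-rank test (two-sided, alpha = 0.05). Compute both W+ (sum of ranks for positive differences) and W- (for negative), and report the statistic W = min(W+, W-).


Step 1: Drop any zero differences (none here) and take |d_i|.
|d| = [7, 3, 8, 7, 6, 6, 4, 1]
Step 2: Midrank |d_i| (ties get averaged ranks).
ranks: |7|->6.5, |3|->2, |8|->8, |7|->6.5, |6|->4.5, |6|->4.5, |4|->3, |1|->1
Step 3: Attach original signs; sum ranks with positive sign and with negative sign.
W+ = 8 + 4.5 = 12.5
W- = 6.5 + 2 + 6.5 + 4.5 + 3 + 1 = 23.5
(Check: W+ + W- = 36 should equal n(n+1)/2 = 36.)
Step 4: Test statistic W = min(W+, W-) = 12.5.
Step 5: Ties in |d|, so use the tie-corrected normal approximation.
        E[W] = n(n+1)/4 = 8*9/4 = 18.
        Tie groups: |d|=6 (t=2), |d|=7 (t=2); sum(t^3 - t) = 12.
        Var[W] = n(n+1)(2n+1)/24 - sum(t^3-t)/48 = 1224/24 - 12/48 = 50.75.
        z = (W - E[W]) / sqrt(Var[W]) = (12.5 - 18) / 7.1239 = -0.7720.
        Two-sided p = 2*Phi(z) = 0.440086.
Step 6: alpha = 0.05. fail to reject H0.

W+ = 12.5, W- = 23.5, W = min = 12.5, p = 0.440086, fail to reject H0.


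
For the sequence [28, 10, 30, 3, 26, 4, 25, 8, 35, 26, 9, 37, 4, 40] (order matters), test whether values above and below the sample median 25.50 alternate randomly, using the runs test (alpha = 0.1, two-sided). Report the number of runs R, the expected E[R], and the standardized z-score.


Step 1: Compute median = 25.50; label A = above, B = below.
Labels in order: ABABABBBAABABA  (n_A = 7, n_B = 7)
Step 2: Count runs R = 11.
Step 3: Under H0 (random ordering), E[R] = 2*n_A*n_B/(n_A+n_B) + 1 = 2*7*7/14 + 1 = 8.0000.
        Var[R] = 2*n_A*n_B*(2*n_A*n_B - n_A - n_B) / ((n_A+n_B)^2 * (n_A+n_B-1)) = 8232/2548 = 3.2308.
        SD[R] = 1.7974.
Step 4: Continuity-corrected z = (R - 0.5 - E[R]) / SD[R] = (11 - 0.5 - 8.0000) / 1.7974 = 1.3909.
Step 5: Two-sided p-value via normal approximation = 2*(1 - Phi(|z|)) = 0.164264.
Step 6: alpha = 0.1. fail to reject H0.

R = 11, z = 1.3909, p = 0.164264, fail to reject H0.


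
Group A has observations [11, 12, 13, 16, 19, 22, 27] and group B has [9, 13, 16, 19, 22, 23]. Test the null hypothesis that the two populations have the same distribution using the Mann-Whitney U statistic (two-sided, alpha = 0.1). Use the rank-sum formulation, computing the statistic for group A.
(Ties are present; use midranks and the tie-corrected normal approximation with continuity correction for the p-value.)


Step 1: Combine and sort all 13 observations; assign midranks.
sorted (value, group): (9,Y), (11,X), (12,X), (13,X), (13,Y), (16,X), (16,Y), (19,X), (19,Y), (22,X), (22,Y), (23,Y), (27,X)
ranks: 9->1, 11->2, 12->3, 13->4.5, 13->4.5, 16->6.5, 16->6.5, 19->8.5, 19->8.5, 22->10.5, 22->10.5, 23->12, 27->13
Step 2: Rank sum for X: R1 = 2 + 3 + 4.5 + 6.5 + 8.5 + 10.5 + 13 = 48.
Step 3: U_X = R1 - n1(n1+1)/2 = 48 - 7*8/2 = 48 - 28 = 20.
       U_Y = n1*n2 - U_X = 42 - 20 = 22.
Step 4: Ties are present, so use the tie-corrected normal approximation (with continuity correction) for the p-value.
Step 5: p-value = 0.942742; compare to alpha = 0.1. fail to reject H0.

U_X = 20, p = 0.942742, fail to reject H0 at alpha = 0.1.


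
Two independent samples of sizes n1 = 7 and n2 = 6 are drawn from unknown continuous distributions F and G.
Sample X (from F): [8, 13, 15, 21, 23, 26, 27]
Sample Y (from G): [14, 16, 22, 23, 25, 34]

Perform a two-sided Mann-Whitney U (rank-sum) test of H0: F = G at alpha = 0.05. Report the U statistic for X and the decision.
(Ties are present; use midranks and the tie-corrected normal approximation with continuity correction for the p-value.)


Step 1: Combine and sort all 13 observations; assign midranks.
sorted (value, group): (8,X), (13,X), (14,Y), (15,X), (16,Y), (21,X), (22,Y), (23,X), (23,Y), (25,Y), (26,X), (27,X), (34,Y)
ranks: 8->1, 13->2, 14->3, 15->4, 16->5, 21->6, 22->7, 23->8.5, 23->8.5, 25->10, 26->11, 27->12, 34->13
Step 2: Rank sum for X: R1 = 1 + 2 + 4 + 6 + 8.5 + 11 + 12 = 44.5.
Step 3: U_X = R1 - n1(n1+1)/2 = 44.5 - 7*8/2 = 44.5 - 28 = 16.5.
       U_Y = n1*n2 - U_X = 42 - 16.5 = 25.5.
Step 4: Ties are present, so use the tie-corrected normal approximation (with continuity correction) for the p-value.
Step 5: p-value = 0.567176; compare to alpha = 0.05. fail to reject H0.

U_X = 16.5, p = 0.567176, fail to reject H0 at alpha = 0.05.


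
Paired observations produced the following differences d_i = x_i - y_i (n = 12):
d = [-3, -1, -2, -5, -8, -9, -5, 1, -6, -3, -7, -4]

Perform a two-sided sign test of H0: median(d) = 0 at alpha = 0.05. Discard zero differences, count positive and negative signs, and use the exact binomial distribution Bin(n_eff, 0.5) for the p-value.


Step 1: Discard zero differences. Original n = 12; n_eff = number of nonzero differences = 12.
Nonzero differences (with sign): -3, -1, -2, -5, -8, -9, -5, +1, -6, -3, -7, -4
Step 2: Count signs: positive = 1, negative = 11.
Step 3: Under H0: P(positive) = 0.5, so the number of positives S ~ Bin(12, 0.5).
Step 4: Two-sided exact p-value = sum of Bin(12,0.5) probabilities at or below the observed probability = 0.006348.
Step 5: alpha = 0.05. reject H0.

n_eff = 12, pos = 1, neg = 11, p = 0.006348, reject H0.


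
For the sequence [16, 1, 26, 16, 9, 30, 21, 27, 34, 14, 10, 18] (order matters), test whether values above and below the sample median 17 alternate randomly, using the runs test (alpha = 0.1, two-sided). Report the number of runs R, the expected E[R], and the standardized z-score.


Step 1: Compute median = 17; label A = above, B = below.
Labels in order: BBABBAAAABBA  (n_A = 6, n_B = 6)
Step 2: Count runs R = 6.
Step 3: Under H0 (random ordering), E[R] = 2*n_A*n_B/(n_A+n_B) + 1 = 2*6*6/12 + 1 = 7.0000.
        Var[R] = 2*n_A*n_B*(2*n_A*n_B - n_A - n_B) / ((n_A+n_B)^2 * (n_A+n_B-1)) = 4320/1584 = 2.7273.
        SD[R] = 1.6514.
Step 4: Continuity-corrected z = (R + 0.5 - E[R]) / SD[R] = (6 + 0.5 - 7.0000) / 1.6514 = -0.3028.
Step 5: Two-sided p-value via normal approximation = 2*(1 - Phi(|z|)) = 0.762069.
Step 6: alpha = 0.1. fail to reject H0.

R = 6, z = -0.3028, p = 0.762069, fail to reject H0.


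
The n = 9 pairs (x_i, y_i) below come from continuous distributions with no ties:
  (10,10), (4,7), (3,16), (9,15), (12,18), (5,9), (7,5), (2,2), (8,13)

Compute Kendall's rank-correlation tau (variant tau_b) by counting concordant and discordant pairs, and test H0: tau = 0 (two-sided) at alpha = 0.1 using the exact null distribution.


Step 1: Enumerate the 36 unordered pairs (i,j) with i<j and classify each by sign(x_j-x_i) * sign(y_j-y_i).
  (1,2):dx=-6,dy=-3->C; (1,3):dx=-7,dy=+6->D; (1,4):dx=-1,dy=+5->D; (1,5):dx=+2,dy=+8->C
  (1,6):dx=-5,dy=-1->C; (1,7):dx=-3,dy=-5->C; (1,8):dx=-8,dy=-8->C; (1,9):dx=-2,dy=+3->D
  (2,3):dx=-1,dy=+9->D; (2,4):dx=+5,dy=+8->C; (2,5):dx=+8,dy=+11->C; (2,6):dx=+1,dy=+2->C
  (2,7):dx=+3,dy=-2->D; (2,8):dx=-2,dy=-5->C; (2,9):dx=+4,dy=+6->C; (3,4):dx=+6,dy=-1->D
  (3,5):dx=+9,dy=+2->C; (3,6):dx=+2,dy=-7->D; (3,7):dx=+4,dy=-11->D; (3,8):dx=-1,dy=-14->C
  (3,9):dx=+5,dy=-3->D; (4,5):dx=+3,dy=+3->C; (4,6):dx=-4,dy=-6->C; (4,7):dx=-2,dy=-10->C
  (4,8):dx=-7,dy=-13->C; (4,9):dx=-1,dy=-2->C; (5,6):dx=-7,dy=-9->C; (5,7):dx=-5,dy=-13->C
  (5,8):dx=-10,dy=-16->C; (5,9):dx=-4,dy=-5->C; (6,7):dx=+2,dy=-4->D; (6,8):dx=-3,dy=-7->C
  (6,9):dx=+3,dy=+4->C; (7,8):dx=-5,dy=-3->C; (7,9):dx=+1,dy=+8->C; (8,9):dx=+6,dy=+11->C
Step 2: C = 26, D = 10, total pairs = 36.
Step 3: tau = (C - D)/(n(n-1)/2) = (26 - 10)/36 = 0.444444.
Step 4: Exact two-sided p-value (enumerate n! = 362880 permutations of y under H0): p = 0.119439.
Step 5: alpha = 0.1. fail to reject H0.

tau_b = 0.4444 (C=26, D=10), p = 0.119439, fail to reject H0.


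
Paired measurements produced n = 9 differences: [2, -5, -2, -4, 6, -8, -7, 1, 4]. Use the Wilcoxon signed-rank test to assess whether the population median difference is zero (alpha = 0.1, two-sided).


Step 1: Drop any zero differences (none here) and take |d_i|.
|d| = [2, 5, 2, 4, 6, 8, 7, 1, 4]
Step 2: Midrank |d_i| (ties get averaged ranks).
ranks: |2|->2.5, |5|->6, |2|->2.5, |4|->4.5, |6|->7, |8|->9, |7|->8, |1|->1, |4|->4.5
Step 3: Attach original signs; sum ranks with positive sign and with negative sign.
W+ = 2.5 + 7 + 1 + 4.5 = 15
W- = 6 + 2.5 + 4.5 + 9 + 8 = 30
(Check: W+ + W- = 45 should equal n(n+1)/2 = 45.)
Step 4: Test statistic W = min(W+, W-) = 15.
Step 5: Ties in |d|, so use the tie-corrected normal approximation.
        E[W] = n(n+1)/4 = 9*10/4 = 22.5.
        Tie groups: |d|=2 (t=2), |d|=4 (t=2); sum(t^3 - t) = 12.
        Var[W] = n(n+1)(2n+1)/24 - sum(t^3-t)/48 = 1710/24 - 12/48 = 71.
        z = (W - E[W]) / sqrt(Var[W]) = (15 - 22.5) / 8.4261 = -0.8901.
        Two-sided p = 2*Phi(z) = 0.373420.
Step 6: alpha = 0.1. fail to reject H0.

W+ = 15, W- = 30, W = min = 15, p = 0.373420, fail to reject H0.


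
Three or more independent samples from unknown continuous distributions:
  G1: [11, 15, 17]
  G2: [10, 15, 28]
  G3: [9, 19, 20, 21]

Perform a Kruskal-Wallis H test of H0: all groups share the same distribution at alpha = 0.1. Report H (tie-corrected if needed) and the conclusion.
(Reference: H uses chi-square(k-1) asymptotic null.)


Step 1: Combine all N = 10 observations and assign midranks.
sorted (value, group, rank): (9,G3,1), (10,G2,2), (11,G1,3), (15,G1,4.5), (15,G2,4.5), (17,G1,6), (19,G3,7), (20,G3,8), (21,G3,9), (28,G2,10)
Step 2: Sum ranks within each group.
R_1 = 13.5 (n_1 = 3)
R_2 = 16.5 (n_2 = 3)
R_3 = 25 (n_3 = 4)
Step 3: H = 12/(N(N+1)) * sum(R_i^2/n_i) - 3(N+1)
     = 12/(10*11) * (13.5^2/3 + 16.5^2/3 + 25^2/4) - 3*11
     = 0.109091 * 307.75 - 33
     = 0.572727.
Step 4: Ties present; correction factor C = 1 - 6/(10^3 - 10) = 0.993939. Corrected H = 0.572727 / 0.993939 = 0.576220.
Step 5: Under H0, H ~ chi^2(2); p-value = 0.749679.
Step 6: alpha = 0.1. fail to reject H0.

H = 0.5762, df = 2, p = 0.749679, fail to reject H0.


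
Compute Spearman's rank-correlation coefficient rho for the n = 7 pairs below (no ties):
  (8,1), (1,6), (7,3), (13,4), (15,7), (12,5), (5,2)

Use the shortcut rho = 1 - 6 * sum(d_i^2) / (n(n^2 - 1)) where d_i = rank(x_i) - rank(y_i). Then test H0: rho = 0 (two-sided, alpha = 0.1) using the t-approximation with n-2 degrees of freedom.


Step 1: Rank x and y separately (midranks; no ties here).
rank(x): 8->4, 1->1, 7->3, 13->6, 15->7, 12->5, 5->2
rank(y): 1->1, 6->6, 3->3, 4->4, 7->7, 5->5, 2->2
Step 2: d_i = R_x(i) - R_y(i); compute d_i^2.
  (4-1)^2=9, (1-6)^2=25, (3-3)^2=0, (6-4)^2=4, (7-7)^2=0, (5-5)^2=0, (2-2)^2=0
sum(d^2) = 38.
Step 3: rho = 1 - 6*38 / (7*(7^2 - 1)) = 1 - 228/336 = 0.321429.
Step 4: Under H0, t = rho * sqrt((n-2)/(1-rho^2)) = 0.7590 ~ t(5).
Step 5: Two-sided p-value from the t-distribution with 5 df = 0.482072.
Step 6: alpha = 0.1. fail to reject H0.

rho = 0.3214, p = 0.482072, fail to reject H0 at alpha = 0.1.


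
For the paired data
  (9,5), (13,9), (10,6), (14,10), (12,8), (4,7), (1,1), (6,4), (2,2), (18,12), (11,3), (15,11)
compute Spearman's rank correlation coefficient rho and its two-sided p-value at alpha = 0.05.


Step 1: Rank x and y separately (midranks; no ties here).
rank(x): 9->5, 13->9, 10->6, 14->10, 12->8, 4->3, 1->1, 6->4, 2->2, 18->12, 11->7, 15->11
rank(y): 5->5, 9->9, 6->6, 10->10, 8->8, 7->7, 1->1, 4->4, 2->2, 12->12, 3->3, 11->11
Step 2: d_i = R_x(i) - R_y(i); compute d_i^2.
  (5-5)^2=0, (9-9)^2=0, (6-6)^2=0, (10-10)^2=0, (8-8)^2=0, (3-7)^2=16, (1-1)^2=0, (4-4)^2=0, (2-2)^2=0, (12-12)^2=0, (7-3)^2=16, (11-11)^2=0
sum(d^2) = 32.
Step 3: rho = 1 - 6*32 / (12*(12^2 - 1)) = 1 - 192/1716 = 0.888112.
Step 4: Under H0, t = rho * sqrt((n-2)/(1-rho^2)) = 6.1103 ~ t(10).
Step 5: Two-sided p-value from the t-distribution with 10 df = 0.000114.
Step 6: alpha = 0.05. reject H0.

rho = 0.8881, p = 0.000114, reject H0 at alpha = 0.05.


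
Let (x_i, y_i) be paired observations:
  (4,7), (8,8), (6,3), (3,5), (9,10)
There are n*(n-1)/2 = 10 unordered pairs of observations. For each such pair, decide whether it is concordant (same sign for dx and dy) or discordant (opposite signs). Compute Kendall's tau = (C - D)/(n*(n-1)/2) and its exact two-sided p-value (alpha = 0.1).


Step 1: Enumerate the 10 unordered pairs (i,j) with i<j and classify each by sign(x_j-x_i) * sign(y_j-y_i).
  (1,2):dx=+4,dy=+1->C; (1,3):dx=+2,dy=-4->D; (1,4):dx=-1,dy=-2->C; (1,5):dx=+5,dy=+3->C
  (2,3):dx=-2,dy=-5->C; (2,4):dx=-5,dy=-3->C; (2,5):dx=+1,dy=+2->C; (3,4):dx=-3,dy=+2->D
  (3,5):dx=+3,dy=+7->C; (4,5):dx=+6,dy=+5->C
Step 2: C = 8, D = 2, total pairs = 10.
Step 3: tau = (C - D)/(n(n-1)/2) = (8 - 2)/10 = 0.600000.
Step 4: Exact two-sided p-value (enumerate n! = 120 permutations of y under H0): p = 0.233333.
Step 5: alpha = 0.1. fail to reject H0.

tau_b = 0.6000 (C=8, D=2), p = 0.233333, fail to reject H0.


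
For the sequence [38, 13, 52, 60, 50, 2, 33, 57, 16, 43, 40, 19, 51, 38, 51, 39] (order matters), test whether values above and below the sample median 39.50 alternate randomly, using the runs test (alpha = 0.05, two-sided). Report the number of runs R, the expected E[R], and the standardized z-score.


Step 1: Compute median = 39.50; label A = above, B = below.
Labels in order: BBAAABBABAABABAB  (n_A = 8, n_B = 8)
Step 2: Count runs R = 11.
Step 3: Under H0 (random ordering), E[R] = 2*n_A*n_B/(n_A+n_B) + 1 = 2*8*8/16 + 1 = 9.0000.
        Var[R] = 2*n_A*n_B*(2*n_A*n_B - n_A - n_B) / ((n_A+n_B)^2 * (n_A+n_B-1)) = 14336/3840 = 3.7333.
        SD[R] = 1.9322.
Step 4: Continuity-corrected z = (R - 0.5 - E[R]) / SD[R] = (11 - 0.5 - 9.0000) / 1.9322 = 0.7763.
Step 5: Two-sided p-value via normal approximation = 2*(1 - Phi(|z|)) = 0.437558.
Step 6: alpha = 0.05. fail to reject H0.

R = 11, z = 0.7763, p = 0.437558, fail to reject H0.


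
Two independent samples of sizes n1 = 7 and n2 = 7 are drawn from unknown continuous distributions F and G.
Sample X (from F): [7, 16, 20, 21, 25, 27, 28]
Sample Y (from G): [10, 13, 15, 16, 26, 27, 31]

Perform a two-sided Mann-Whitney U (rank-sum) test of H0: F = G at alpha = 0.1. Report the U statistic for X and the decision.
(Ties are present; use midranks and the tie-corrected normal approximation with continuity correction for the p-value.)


Step 1: Combine and sort all 14 observations; assign midranks.
sorted (value, group): (7,X), (10,Y), (13,Y), (15,Y), (16,X), (16,Y), (20,X), (21,X), (25,X), (26,Y), (27,X), (27,Y), (28,X), (31,Y)
ranks: 7->1, 10->2, 13->3, 15->4, 16->5.5, 16->5.5, 20->7, 21->8, 25->9, 26->10, 27->11.5, 27->11.5, 28->13, 31->14
Step 2: Rank sum for X: R1 = 1 + 5.5 + 7 + 8 + 9 + 11.5 + 13 = 55.
Step 3: U_X = R1 - n1(n1+1)/2 = 55 - 7*8/2 = 55 - 28 = 27.
       U_Y = n1*n2 - U_X = 49 - 27 = 22.
Step 4: Ties are present, so use the tie-corrected normal approximation (with continuity correction) for the p-value.
Step 5: p-value = 0.797863; compare to alpha = 0.1. fail to reject H0.

U_X = 27, p = 0.797863, fail to reject H0 at alpha = 0.1.


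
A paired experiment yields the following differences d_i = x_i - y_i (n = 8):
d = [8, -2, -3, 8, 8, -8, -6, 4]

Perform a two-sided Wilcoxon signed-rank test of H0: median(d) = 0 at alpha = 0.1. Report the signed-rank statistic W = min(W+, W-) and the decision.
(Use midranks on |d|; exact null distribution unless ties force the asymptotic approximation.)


Step 1: Drop any zero differences (none here) and take |d_i|.
|d| = [8, 2, 3, 8, 8, 8, 6, 4]
Step 2: Midrank |d_i| (ties get averaged ranks).
ranks: |8|->6.5, |2|->1, |3|->2, |8|->6.5, |8|->6.5, |8|->6.5, |6|->4, |4|->3
Step 3: Attach original signs; sum ranks with positive sign and with negative sign.
W+ = 6.5 + 6.5 + 6.5 + 3 = 22.5
W- = 1 + 2 + 6.5 + 4 = 13.5
(Check: W+ + W- = 36 should equal n(n+1)/2 = 36.)
Step 4: Test statistic W = min(W+, W-) = 13.5.
Step 5: Ties in |d|, so use the tie-corrected normal approximation.
        E[W] = n(n+1)/4 = 8*9/4 = 18.
        Tie groups: |d|=8 (t=4); sum(t^3 - t) = 60.
        Var[W] = n(n+1)(2n+1)/24 - sum(t^3-t)/48 = 1224/24 - 60/48 = 49.75.
        z = (W - E[W]) / sqrt(Var[W]) = (13.5 - 18) / 7.0534 = -0.6380.
        Two-sided p = 2*Phi(z) = 0.523478.
Step 6: alpha = 0.1. fail to reject H0.

W+ = 22.5, W- = 13.5, W = min = 13.5, p = 0.523478, fail to reject H0.


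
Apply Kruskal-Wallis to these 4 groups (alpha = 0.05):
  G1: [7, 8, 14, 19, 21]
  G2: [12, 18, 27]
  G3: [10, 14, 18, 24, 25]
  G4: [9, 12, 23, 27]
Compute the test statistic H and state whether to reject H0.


Step 1: Combine all N = 17 observations and assign midranks.
sorted (value, group, rank): (7,G1,1), (8,G1,2), (9,G4,3), (10,G3,4), (12,G2,5.5), (12,G4,5.5), (14,G1,7.5), (14,G3,7.5), (18,G2,9.5), (18,G3,9.5), (19,G1,11), (21,G1,12), (23,G4,13), (24,G3,14), (25,G3,15), (27,G2,16.5), (27,G4,16.5)
Step 2: Sum ranks within each group.
R_1 = 33.5 (n_1 = 5)
R_2 = 31.5 (n_2 = 3)
R_3 = 50 (n_3 = 5)
R_4 = 38 (n_4 = 4)
Step 3: H = 12/(N(N+1)) * sum(R_i^2/n_i) - 3(N+1)
     = 12/(17*18) * (33.5^2/5 + 31.5^2/3 + 50^2/5 + 38^2/4) - 3*18
     = 0.039216 * 1416.2 - 54
     = 1.537255.
Step 4: Ties present; correction factor C = 1 - 24/(17^3 - 17) = 0.995098. Corrected H = 1.537255 / 0.995098 = 1.544828.
Step 5: Under H0, H ~ chi^2(3); p-value = 0.671963.
Step 6: alpha = 0.05. fail to reject H0.

H = 1.5448, df = 3, p = 0.671963, fail to reject H0.


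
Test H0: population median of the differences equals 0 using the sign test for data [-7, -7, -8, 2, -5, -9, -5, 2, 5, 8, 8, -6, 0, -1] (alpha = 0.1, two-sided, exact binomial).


Step 1: Discard zero differences. Original n = 14; n_eff = number of nonzero differences = 13.
Nonzero differences (with sign): -7, -7, -8, +2, -5, -9, -5, +2, +5, +8, +8, -6, -1
Step 2: Count signs: positive = 5, negative = 8.
Step 3: Under H0: P(positive) = 0.5, so the number of positives S ~ Bin(13, 0.5).
Step 4: Two-sided exact p-value = sum of Bin(13,0.5) probabilities at or below the observed probability = 0.581055.
Step 5: alpha = 0.1. fail to reject H0.

n_eff = 13, pos = 5, neg = 8, p = 0.581055, fail to reject H0.


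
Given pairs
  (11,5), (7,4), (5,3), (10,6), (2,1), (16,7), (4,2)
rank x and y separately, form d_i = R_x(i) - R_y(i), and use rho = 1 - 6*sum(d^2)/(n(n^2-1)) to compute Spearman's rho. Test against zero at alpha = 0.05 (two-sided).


Step 1: Rank x and y separately (midranks; no ties here).
rank(x): 11->6, 7->4, 5->3, 10->5, 2->1, 16->7, 4->2
rank(y): 5->5, 4->4, 3->3, 6->6, 1->1, 7->7, 2->2
Step 2: d_i = R_x(i) - R_y(i); compute d_i^2.
  (6-5)^2=1, (4-4)^2=0, (3-3)^2=0, (5-6)^2=1, (1-1)^2=0, (7-7)^2=0, (2-2)^2=0
sum(d^2) = 2.
Step 3: rho = 1 - 6*2 / (7*(7^2 - 1)) = 1 - 12/336 = 0.964286.
Step 4: Under H0, t = rho * sqrt((n-2)/(1-rho^2)) = 8.1408 ~ t(5).
Step 5: Two-sided p-value from the t-distribution with 5 df = 0.000454.
Step 6: alpha = 0.05. reject H0.

rho = 0.9643, p = 0.000454, reject H0 at alpha = 0.05.


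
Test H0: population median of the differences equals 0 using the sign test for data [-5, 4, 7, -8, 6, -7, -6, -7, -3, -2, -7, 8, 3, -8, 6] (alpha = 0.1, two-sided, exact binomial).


Step 1: Discard zero differences. Original n = 15; n_eff = number of nonzero differences = 15.
Nonzero differences (with sign): -5, +4, +7, -8, +6, -7, -6, -7, -3, -2, -7, +8, +3, -8, +6
Step 2: Count signs: positive = 6, negative = 9.
Step 3: Under H0: P(positive) = 0.5, so the number of positives S ~ Bin(15, 0.5).
Step 4: Two-sided exact p-value = sum of Bin(15,0.5) probabilities at or below the observed probability = 0.607239.
Step 5: alpha = 0.1. fail to reject H0.

n_eff = 15, pos = 6, neg = 9, p = 0.607239, fail to reject H0.


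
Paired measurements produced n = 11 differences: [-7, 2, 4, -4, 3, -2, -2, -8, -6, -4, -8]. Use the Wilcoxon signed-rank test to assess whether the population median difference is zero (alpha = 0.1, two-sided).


Step 1: Drop any zero differences (none here) and take |d_i|.
|d| = [7, 2, 4, 4, 3, 2, 2, 8, 6, 4, 8]
Step 2: Midrank |d_i| (ties get averaged ranks).
ranks: |7|->9, |2|->2, |4|->6, |4|->6, |3|->4, |2|->2, |2|->2, |8|->10.5, |6|->8, |4|->6, |8|->10.5
Step 3: Attach original signs; sum ranks with positive sign and with negative sign.
W+ = 2 + 6 + 4 = 12
W- = 9 + 6 + 2 + 2 + 10.5 + 8 + 6 + 10.5 = 54
(Check: W+ + W- = 66 should equal n(n+1)/2 = 66.)
Step 4: Test statistic W = min(W+, W-) = 12.
Step 5: Ties in |d|, so use the tie-corrected normal approximation.
        E[W] = n(n+1)/4 = 11*12/4 = 33.
        Tie groups: |d|=2 (t=3), |d|=4 (t=3), |d|=8 (t=2); sum(t^3 - t) = 54.
        Var[W] = n(n+1)(2n+1)/24 - sum(t^3-t)/48 = 3036/24 - 54/48 = 125.375.
        z = (W - E[W]) / sqrt(Var[W]) = (12 - 33) / 11.1971 = -1.8755.
        Two-sided p = 2*Phi(z) = 0.060726.
Step 6: alpha = 0.1. reject H0.

W+ = 12, W- = 54, W = min = 12, p = 0.060726, reject H0.


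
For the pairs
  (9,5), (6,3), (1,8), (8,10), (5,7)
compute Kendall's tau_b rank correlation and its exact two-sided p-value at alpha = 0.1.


Step 1: Enumerate the 10 unordered pairs (i,j) with i<j and classify each by sign(x_j-x_i) * sign(y_j-y_i).
  (1,2):dx=-3,dy=-2->C; (1,3):dx=-8,dy=+3->D; (1,4):dx=-1,dy=+5->D; (1,5):dx=-4,dy=+2->D
  (2,3):dx=-5,dy=+5->D; (2,4):dx=+2,dy=+7->C; (2,5):dx=-1,dy=+4->D; (3,4):dx=+7,dy=+2->C
  (3,5):dx=+4,dy=-1->D; (4,5):dx=-3,dy=-3->C
Step 2: C = 4, D = 6, total pairs = 10.
Step 3: tau = (C - D)/(n(n-1)/2) = (4 - 6)/10 = -0.200000.
Step 4: Exact two-sided p-value (enumerate n! = 120 permutations of y under H0): p = 0.816667.
Step 5: alpha = 0.1. fail to reject H0.

tau_b = -0.2000 (C=4, D=6), p = 0.816667, fail to reject H0.


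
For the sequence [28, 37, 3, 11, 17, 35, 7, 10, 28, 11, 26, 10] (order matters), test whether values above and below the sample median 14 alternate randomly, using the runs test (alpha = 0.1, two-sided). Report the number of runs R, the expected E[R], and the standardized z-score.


Step 1: Compute median = 14; label A = above, B = below.
Labels in order: AABBAABBABAB  (n_A = 6, n_B = 6)
Step 2: Count runs R = 8.
Step 3: Under H0 (random ordering), E[R] = 2*n_A*n_B/(n_A+n_B) + 1 = 2*6*6/12 + 1 = 7.0000.
        Var[R] = 2*n_A*n_B*(2*n_A*n_B - n_A - n_B) / ((n_A+n_B)^2 * (n_A+n_B-1)) = 4320/1584 = 2.7273.
        SD[R] = 1.6514.
Step 4: Continuity-corrected z = (R - 0.5 - E[R]) / SD[R] = (8 - 0.5 - 7.0000) / 1.6514 = 0.3028.
Step 5: Two-sided p-value via normal approximation = 2*(1 - Phi(|z|)) = 0.762069.
Step 6: alpha = 0.1. fail to reject H0.

R = 8, z = 0.3028, p = 0.762069, fail to reject H0.
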